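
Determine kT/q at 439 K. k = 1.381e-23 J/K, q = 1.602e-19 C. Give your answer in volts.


Step 1: kT = 1.381e-23 * 439 = 6.06259e-21 J
Step 2: Vt = kT/q = 6.06259e-21 / 1.602e-19
Step 3: Vt = 0.03784 V

0.03784


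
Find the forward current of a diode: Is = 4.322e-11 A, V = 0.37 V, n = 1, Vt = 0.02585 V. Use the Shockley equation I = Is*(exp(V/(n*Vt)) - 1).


Step 1: V/(n*Vt) = 0.37/(1*0.02585) = 14.3133
Step 2: exp(14.3133) = 1.6451e+06
Step 3: I = 4.322e-11 * (1.6451e+06 - 1) = 7.11e-05 A

7.11e-05


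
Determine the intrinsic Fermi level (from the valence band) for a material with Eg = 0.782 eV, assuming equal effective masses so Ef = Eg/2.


Step 1: For an intrinsic semiconductor, the Fermi level sits at midgap.
Step 2: Ef = Eg / 2 = 0.782 / 2 = 0.391 eV

0.391


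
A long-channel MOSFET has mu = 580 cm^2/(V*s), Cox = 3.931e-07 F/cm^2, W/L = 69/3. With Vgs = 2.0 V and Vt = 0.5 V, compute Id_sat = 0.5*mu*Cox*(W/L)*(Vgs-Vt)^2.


Step 1: Overdrive voltage Vov = Vgs - Vt = 2.0 - 0.5 = 1.5 V
Step 2: W/L = 69/3 = 23
Step 3: Id = 0.5 * 580 * 3.931e-07 * 23 * 1.5^2
Step 4: Id = 5.90e-03 A

5.90e-03


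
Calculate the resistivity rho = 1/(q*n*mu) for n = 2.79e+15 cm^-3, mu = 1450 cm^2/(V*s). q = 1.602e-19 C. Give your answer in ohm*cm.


Step 1: sigma = q * n * mu = 1.602e-19 * 2.79e+15 * 1450 = 6.48089e-01 S/cm
Step 2: rho = 1 / sigma = 1 / 6.48089e-01 = 1.543 ohm*cm

1.543


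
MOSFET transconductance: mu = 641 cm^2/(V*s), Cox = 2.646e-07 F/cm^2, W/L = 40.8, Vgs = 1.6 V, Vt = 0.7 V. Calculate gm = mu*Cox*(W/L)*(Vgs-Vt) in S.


Step 1: Vov = Vgs - Vt = 1.6 - 0.7 = 0.9 V
Step 2: gm = mu * Cox * (W/L) * Vov
Step 3: gm = 641 * 2.646e-07 * 40.8 * 0.9 = 6.23e-03 S

6.23e-03


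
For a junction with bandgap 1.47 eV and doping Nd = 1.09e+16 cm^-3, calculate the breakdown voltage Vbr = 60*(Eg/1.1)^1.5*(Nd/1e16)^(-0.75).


Step 1: Eg/1.1 = 1.47/1.1 = 1.336364
Step 2: (Eg/1.1)^1.5 = 1.336364^1.5 = 1.544853
Step 3: (Nd/1e16)^(-0.75) = (1.09)^(-0.75) = 0.937411
Step 4: Vbr = 60 * 1.544853 * 0.937411 = 86.9 V

86.9


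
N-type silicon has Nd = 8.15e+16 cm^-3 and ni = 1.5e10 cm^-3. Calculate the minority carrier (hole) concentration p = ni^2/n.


Step 1: Since Nd >> ni, n ≈ Nd = 8.15e+16 cm^-3
Step 2: p = ni^2 / n = (1.5e10)^2 / 8.15e+16
Step 3: p = 2.25e20 / 8.15e+16 = 2.76e+03 cm^-3

2.76e+03


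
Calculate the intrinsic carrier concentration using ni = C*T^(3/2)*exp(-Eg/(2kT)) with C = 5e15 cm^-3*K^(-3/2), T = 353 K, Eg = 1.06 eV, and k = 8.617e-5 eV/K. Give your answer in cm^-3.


Step 1: Compute kT = 8.617e-5 * 353 = 0.03041801 eV
Step 2: Exponent = -Eg/(2kT) = -1.06/(2*0.03041801) = -17.42389
Step 3: T^(3/2) = 353^1.5 = 6632.27
Step 4: ni = 5e15 * 6632.27 * exp(-17.42389) = 8.99e+11 cm^-3

8.99e+11


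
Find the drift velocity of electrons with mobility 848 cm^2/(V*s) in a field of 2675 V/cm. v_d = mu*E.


Step 1: v_d = mu * E
Step 2: v_d = 848 * 2675 = 2268400
Step 3: v_d = 2.27e+06 cm/s

2.27e+06


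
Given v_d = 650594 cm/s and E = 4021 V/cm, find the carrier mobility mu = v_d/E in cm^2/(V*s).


Step 1: mu = v_d / E
Step 2: mu = 650594 / 4021
Step 3: mu = 161.8 cm^2/(V*s)

161.8


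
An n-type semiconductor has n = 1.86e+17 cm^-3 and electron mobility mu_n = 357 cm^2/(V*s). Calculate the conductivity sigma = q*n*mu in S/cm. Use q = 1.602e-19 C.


Step 1: sigma = q * n * mu
Step 2: sigma = 1.602e-19 * 1.86e+17 * 357
Step 3: sigma = 1.064e+01 S/cm

1.064e+01


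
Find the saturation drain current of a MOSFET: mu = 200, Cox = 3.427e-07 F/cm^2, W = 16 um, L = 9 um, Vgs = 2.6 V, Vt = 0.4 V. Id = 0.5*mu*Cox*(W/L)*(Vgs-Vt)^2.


Step 1: Overdrive voltage Vov = Vgs - Vt = 2.6 - 0.4 = 2.2 V
Step 2: W/L = 16/9 = 1.77778
Step 3: Id = 0.5 * 200 * 3.427e-07 * 1.77778 * 2.2^2
Step 4: Id = 2.95e-04 A

2.95e-04


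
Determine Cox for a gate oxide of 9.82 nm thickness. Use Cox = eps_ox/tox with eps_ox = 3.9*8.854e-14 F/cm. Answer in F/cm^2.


Step 1: eps_ox = 3.9 * 8.854e-14 = 3.45306e-13 F/cm
Step 2: tox in cm = 9.82 nm * 1e-7 = 9.8200e-07 cm
Step 3: Cox = 3.45306e-13 / 9.8200e-07 = 3.52e-07 F/cm^2

3.52e-07


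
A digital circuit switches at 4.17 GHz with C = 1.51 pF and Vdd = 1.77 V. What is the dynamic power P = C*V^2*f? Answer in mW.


Step 1: V^2 = 1.77^2 = 3.1329 V^2
Step 2: P = C*V^2*f = 1.51e-12 F * 3.1329 * 4.17e9 Hz
Step 3: P = 1.972693143e-02 W
Step 4: P = 19.727 mW

19.727


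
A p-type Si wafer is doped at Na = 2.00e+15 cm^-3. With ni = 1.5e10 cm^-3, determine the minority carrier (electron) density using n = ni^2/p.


Step 1: Majority hole concentration p ≈ Na = 2.00e+15 cm^-3
Step 2: n = ni^2 / Na = (1.5e10)^2 / 2.00e+15
Step 3: n = 1.13e+05 cm^-3

1.13e+05


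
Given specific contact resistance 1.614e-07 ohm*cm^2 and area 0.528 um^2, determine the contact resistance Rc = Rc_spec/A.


Step 1: Convert area to cm^2: 0.528 um^2 = 5.2800e-09 cm^2
Step 2: Rc = Rc_spec / A = 1.614e-07 / 5.2800e-09
Step 3: Rc = 3.06e+01 ohms

3.06e+01


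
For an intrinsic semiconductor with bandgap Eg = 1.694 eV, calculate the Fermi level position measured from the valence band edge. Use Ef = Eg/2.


Step 1: For an intrinsic semiconductor, the Fermi level sits at midgap.
Step 2: Ef = Eg / 2 = 1.694 / 2 = 0.847 eV

0.847


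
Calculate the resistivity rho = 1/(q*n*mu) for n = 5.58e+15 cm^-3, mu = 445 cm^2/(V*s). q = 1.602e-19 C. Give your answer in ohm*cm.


Step 1: sigma = q * n * mu = 1.602e-19 * 5.58e+15 * 445 = 3.97793e-01 S/cm
Step 2: rho = 1 / sigma = 1 / 3.97793e-01 = 2.514 ohm*cm

2.514


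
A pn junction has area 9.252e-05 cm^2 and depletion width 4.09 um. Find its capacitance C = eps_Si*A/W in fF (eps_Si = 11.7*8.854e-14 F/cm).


Step 1: eps_Si = 11.7 * 8.854e-14 = 1.035918e-12 F/cm
Step 2: W in cm = 4.09 * 1e-4 = 4.09e-04 cm
Step 3: C = 1.035918e-12 * 9.252e-05 / 4.09e-04 = 2.343353e-13 F
Step 4: C = 234.34 fF

234.34


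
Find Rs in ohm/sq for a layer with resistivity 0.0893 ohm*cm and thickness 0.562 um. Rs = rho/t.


Step 1: Convert thickness to cm: t = 0.562 um = 5.6200e-05 cm
Step 2: Rs = rho / t = 0.0893 / 5.6200e-05
Step 3: Rs = 1589.0 ohm/sq

1589.0


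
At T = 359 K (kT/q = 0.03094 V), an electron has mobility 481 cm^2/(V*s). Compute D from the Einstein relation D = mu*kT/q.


Step 1: D = mu * (kT/q)
Step 2: D = 481 * 0.03094
Step 3: D = 14.88 cm^2/s

14.88


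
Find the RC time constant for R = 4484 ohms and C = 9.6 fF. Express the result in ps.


Step 1: tau = R * C
Step 2: tau = 4484 * 9.6 fF = 4484 * 9.6e-15 F
Step 3: tau = 4.30464e-11 s = 43.0464 ps

43.0464


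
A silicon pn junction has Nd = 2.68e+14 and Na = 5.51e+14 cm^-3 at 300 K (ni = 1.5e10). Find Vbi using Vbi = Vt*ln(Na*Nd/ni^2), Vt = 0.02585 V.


Step 1: Compute Na*Nd/ni^2 = 5.51e+14 * 2.68e+14 / (1.5e10)^2 = 6.5630e+08
Step 2: ln(6.5630e+08) = 20.3021
Step 3: Vbi = 0.02585 * 20.3021 = 0.525 V

0.525


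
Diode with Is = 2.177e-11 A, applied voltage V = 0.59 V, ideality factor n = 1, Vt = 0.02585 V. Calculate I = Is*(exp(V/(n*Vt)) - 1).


Step 1: V/(n*Vt) = 0.59/(1*0.02585) = 22.8240
Step 2: exp(22.8240) = 8.1722e+09
Step 3: I = 2.177e-11 * (8.1722e+09 - 1) = 1.78e-01 A

1.78e-01


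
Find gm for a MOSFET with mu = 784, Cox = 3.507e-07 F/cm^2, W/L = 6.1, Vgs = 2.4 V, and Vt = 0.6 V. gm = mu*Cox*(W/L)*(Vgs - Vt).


Step 1: Vov = Vgs - Vt = 2.4 - 0.6 = 1.8 V
Step 2: gm = mu * Cox * (W/L) * Vov
Step 3: gm = 784 * 3.507e-07 * 6.1 * 1.8 = 3.02e-03 S

3.02e-03


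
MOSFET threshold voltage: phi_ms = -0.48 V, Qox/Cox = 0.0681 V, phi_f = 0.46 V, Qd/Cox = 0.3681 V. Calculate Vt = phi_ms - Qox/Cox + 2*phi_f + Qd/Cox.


Step 1: Vt = phi_ms - Qox/Cox + 2*phi_f + Qd/Cox
Step 2: Vt = -0.48 - 0.0681 + 2*0.46 + 0.3681
Step 3: Vt = -0.48 - 0.0681 + 0.92 + 0.3681
Step 4: Vt = 0.74 V

0.74


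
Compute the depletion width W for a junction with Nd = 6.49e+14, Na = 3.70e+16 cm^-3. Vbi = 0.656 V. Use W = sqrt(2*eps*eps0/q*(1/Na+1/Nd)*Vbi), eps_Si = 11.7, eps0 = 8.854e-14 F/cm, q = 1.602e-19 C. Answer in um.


Step 1: 1/Na + 1/Nd = 1/3.70e+16 + 1/6.49e+14 = 1.56786e-15
Step 2: 2*eps*eps0/q = 2*11.7*8.854e-14/1.602e-19 = 1.293281e+07
Step 3: W^2 = 1.293281e+07 * 1.56786e-15 * 0.656 = 1.33016e-08
Step 4: W = sqrt(1.33016e-08) = 1.153e-04 cm = 1.153 um

1.153


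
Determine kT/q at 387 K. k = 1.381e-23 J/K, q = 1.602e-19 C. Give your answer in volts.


Step 1: kT = 1.381e-23 * 387 = 5.34447e-21 J
Step 2: Vt = kT/q = 5.34447e-21 / 1.602e-19
Step 3: Vt = 0.03336 V

0.03336


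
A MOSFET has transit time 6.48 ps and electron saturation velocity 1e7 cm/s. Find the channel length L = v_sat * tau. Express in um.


Step 1: tau in seconds = 6.48 ps * 1e-12 = 6.4800e-12 s
Step 2: L = v_sat * tau = 1e7 * 6.4800e-12 = 6.4800e-05 cm
Step 3: L in um = 6.4800e-05 * 1e4 = 0.648 um

0.648


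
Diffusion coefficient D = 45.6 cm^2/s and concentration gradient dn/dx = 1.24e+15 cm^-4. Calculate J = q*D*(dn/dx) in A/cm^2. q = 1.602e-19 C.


Step 1: J = q * D * (dn/dx)
Step 2: J = 1.602e-19 * 45.6 * 1.24e+15
Step 3: J = 9.06e-03 A/cm^2

9.06e-03


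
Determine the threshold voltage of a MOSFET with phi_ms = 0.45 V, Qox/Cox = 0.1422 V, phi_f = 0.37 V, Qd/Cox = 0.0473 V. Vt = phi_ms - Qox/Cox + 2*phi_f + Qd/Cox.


Step 1: Vt = phi_ms - Qox/Cox + 2*phi_f + Qd/Cox
Step 2: Vt = 0.45 - 0.1422 + 2*0.37 + 0.0473
Step 3: Vt = 0.45 - 0.1422 + 0.74 + 0.0473
Step 4: Vt = 1.0951 V

1.0951


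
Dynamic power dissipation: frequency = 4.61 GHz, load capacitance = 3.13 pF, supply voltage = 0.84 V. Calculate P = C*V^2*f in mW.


Step 1: V^2 = 0.84^2 = 0.7056 V^2
Step 2: P = C*V^2*f = 3.13e-12 F * 0.7056 * 4.61e9 Hz
Step 3: P = 1.018131408e-02 W
Step 4: P = 10.181 mW

10.181


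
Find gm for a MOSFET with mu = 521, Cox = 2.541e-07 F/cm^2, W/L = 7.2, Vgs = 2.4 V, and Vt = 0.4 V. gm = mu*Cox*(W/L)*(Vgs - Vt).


Step 1: Vov = Vgs - Vt = 2.4 - 0.4 = 2.0 V
Step 2: gm = mu * Cox * (W/L) * Vov
Step 3: gm = 521 * 2.541e-07 * 7.2 * 2.0 = 1.91e-03 S

1.91e-03


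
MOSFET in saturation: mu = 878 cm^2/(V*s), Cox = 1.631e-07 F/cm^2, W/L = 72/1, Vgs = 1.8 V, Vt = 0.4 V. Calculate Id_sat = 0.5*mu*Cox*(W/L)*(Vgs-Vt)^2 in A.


Step 1: Overdrive voltage Vov = Vgs - Vt = 1.8 - 0.4 = 1.4 V
Step 2: W/L = 72/1 = 72
Step 3: Id = 0.5 * 878 * 1.631e-07 * 72 * 1.4^2
Step 4: Id = 1.01e-02 A

1.01e-02


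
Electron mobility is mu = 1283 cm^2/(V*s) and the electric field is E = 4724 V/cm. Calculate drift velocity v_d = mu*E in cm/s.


Step 1: v_d = mu * E
Step 2: v_d = 1283 * 4724 = 6060892
Step 3: v_d = 6.06e+06 cm/s

6.06e+06


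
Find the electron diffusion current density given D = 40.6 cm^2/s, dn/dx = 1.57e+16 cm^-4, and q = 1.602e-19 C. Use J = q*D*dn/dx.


Step 1: J = q * D * (dn/dx)
Step 2: J = 1.602e-19 * 40.6 * 1.57e+16
Step 3: J = 1.02e-01 A/cm^2

1.02e-01


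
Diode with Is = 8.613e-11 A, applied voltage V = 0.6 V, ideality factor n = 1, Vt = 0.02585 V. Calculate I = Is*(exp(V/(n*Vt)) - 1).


Step 1: V/(n*Vt) = 0.6/(1*0.02585) = 23.2108
Step 2: exp(23.2108) = 1.2032e+10
Step 3: I = 8.613e-11 * (1.2032e+10 - 1) = 1.04e+00 A

1.04e+00


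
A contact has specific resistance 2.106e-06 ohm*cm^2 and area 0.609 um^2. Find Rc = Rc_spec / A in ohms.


Step 1: Convert area to cm^2: 0.609 um^2 = 6.0900e-09 cm^2
Step 2: Rc = Rc_spec / A = 2.106e-06 / 6.0900e-09
Step 3: Rc = 3.46e+02 ohms

3.46e+02


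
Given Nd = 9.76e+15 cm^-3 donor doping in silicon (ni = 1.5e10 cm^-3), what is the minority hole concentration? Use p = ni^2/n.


Step 1: Since Nd >> ni, n ≈ Nd = 9.76e+15 cm^-3
Step 2: p = ni^2 / n = (1.5e10)^2 / 9.76e+15
Step 3: p = 2.25e20 / 9.76e+15 = 2.31e+04 cm^-3

2.31e+04


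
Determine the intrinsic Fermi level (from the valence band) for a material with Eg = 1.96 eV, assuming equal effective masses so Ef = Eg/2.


Step 1: For an intrinsic semiconductor, the Fermi level sits at midgap.
Step 2: Ef = Eg / 2 = 1.96 / 2 = 0.98 eV

0.98


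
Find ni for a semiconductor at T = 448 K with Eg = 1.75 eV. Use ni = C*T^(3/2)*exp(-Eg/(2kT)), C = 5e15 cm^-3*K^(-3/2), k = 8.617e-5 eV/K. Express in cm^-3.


Step 1: Compute kT = 8.617e-5 * 448 = 0.03860416 eV
Step 2: Exponent = -Eg/(2kT) = -1.75/(2*0.03860416) = -22.66595
Step 3: T^(3/2) = 448^1.5 = 9482.37
Step 4: ni = 5e15 * 9482.37 * exp(-22.66595) = 6.80e+09 cm^-3

6.80e+09


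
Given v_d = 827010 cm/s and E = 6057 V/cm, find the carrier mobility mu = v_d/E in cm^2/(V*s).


Step 1: mu = v_d / E
Step 2: mu = 827010 / 6057
Step 3: mu = 136.54 cm^2/(V*s)

136.54


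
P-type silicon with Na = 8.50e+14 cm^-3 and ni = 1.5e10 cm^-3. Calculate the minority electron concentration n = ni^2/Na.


Step 1: Majority hole concentration p ≈ Na = 8.50e+14 cm^-3
Step 2: n = ni^2 / Na = (1.5e10)^2 / 8.50e+14
Step 3: n = 2.65e+05 cm^-3

2.65e+05


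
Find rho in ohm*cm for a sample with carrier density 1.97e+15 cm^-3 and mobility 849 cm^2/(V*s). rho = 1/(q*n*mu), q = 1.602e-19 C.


Step 1: sigma = q * n * mu = 1.602e-19 * 1.97e+15 * 849 = 2.67939e-01 S/cm
Step 2: rho = 1 / sigma = 1 / 2.67939e-01 = 3.732 ohm*cm

3.732


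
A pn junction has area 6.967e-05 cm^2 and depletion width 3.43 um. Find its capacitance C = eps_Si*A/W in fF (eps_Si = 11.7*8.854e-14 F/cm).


Step 1: eps_Si = 11.7 * 8.854e-14 = 1.035918e-12 F/cm
Step 2: W in cm = 3.43 * 1e-4 = 3.43e-04 cm
Step 3: C = 1.035918e-12 * 6.967e-05 / 3.43e-04 = 2.104152e-13 F
Step 4: C = 210.42 fF

210.42


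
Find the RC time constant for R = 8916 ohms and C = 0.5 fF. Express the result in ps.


Step 1: tau = R * C
Step 2: tau = 8916 * 0.5 fF = 8916 * 5.0e-16 F
Step 3: tau = 4.458e-12 s = 4.458 ps

4.458


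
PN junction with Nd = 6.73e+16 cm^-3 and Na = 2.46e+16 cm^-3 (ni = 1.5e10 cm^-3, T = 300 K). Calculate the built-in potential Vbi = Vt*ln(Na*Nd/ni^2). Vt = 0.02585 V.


Step 1: Compute Na*Nd/ni^2 = 2.46e+16 * 6.73e+16 / (1.5e10)^2 = 7.3581e+12
Step 2: ln(7.3581e+12) = 29.6268
Step 3: Vbi = 0.02585 * 29.6268 = 0.766 V

0.766


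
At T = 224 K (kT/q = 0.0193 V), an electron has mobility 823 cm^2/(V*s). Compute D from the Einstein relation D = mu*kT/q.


Step 1: D = mu * (kT/q)
Step 2: D = 823 * 0.0193
Step 3: D = 15.88 cm^2/s

15.88


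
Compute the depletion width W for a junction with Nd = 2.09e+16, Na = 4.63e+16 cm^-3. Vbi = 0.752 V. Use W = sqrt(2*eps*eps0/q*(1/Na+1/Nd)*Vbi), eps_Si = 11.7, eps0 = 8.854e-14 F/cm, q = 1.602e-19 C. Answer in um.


Step 1: 1/Na + 1/Nd = 1/4.63e+16 + 1/2.09e+16 = 6.94452e-17
Step 2: 2*eps*eps0/q = 2*11.7*8.854e-14/1.602e-19 = 1.293281e+07
Step 3: W^2 = 1.293281e+07 * 6.94452e-17 * 0.752 = 6.75387e-10
Step 4: W = sqrt(6.75387e-10) = 2.599e-05 cm = 0.2599 um

0.2599


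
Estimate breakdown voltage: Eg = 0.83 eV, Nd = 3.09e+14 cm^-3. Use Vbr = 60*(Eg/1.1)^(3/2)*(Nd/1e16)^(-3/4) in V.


Step 1: Eg/1.1 = 0.83/1.1 = 0.754545
Step 2: (Eg/1.1)^1.5 = 0.754545^1.5 = 0.655432
Step 3: (Nd/1e16)^(-0.75) = (0.0309)^(-0.75) = 13.568478
Step 4: Vbr = 60 * 0.655432 * 13.568478 = 533.6 V

533.6


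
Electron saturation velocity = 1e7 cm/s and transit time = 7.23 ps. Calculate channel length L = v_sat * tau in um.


Step 1: tau in seconds = 7.23 ps * 1e-12 = 7.2300e-12 s
Step 2: L = v_sat * tau = 1e7 * 7.2300e-12 = 7.2300e-05 cm
Step 3: L in um = 7.2300e-05 * 1e4 = 0.723 um

0.723


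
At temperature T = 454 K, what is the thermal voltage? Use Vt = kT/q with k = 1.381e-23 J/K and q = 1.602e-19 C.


Step 1: kT = 1.381e-23 * 454 = 6.26974e-21 J
Step 2: Vt = kT/q = 6.26974e-21 / 1.602e-19
Step 3: Vt = 0.03914 V

0.03914


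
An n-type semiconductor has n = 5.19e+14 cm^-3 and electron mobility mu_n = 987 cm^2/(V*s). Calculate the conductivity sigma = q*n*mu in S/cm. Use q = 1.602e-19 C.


Step 1: sigma = q * n * mu
Step 2: sigma = 1.602e-19 * 5.19e+14 * 987
Step 3: sigma = 8.206e-02 S/cm

8.206e-02


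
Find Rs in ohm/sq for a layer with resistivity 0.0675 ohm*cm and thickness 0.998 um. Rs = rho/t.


Step 1: Convert thickness to cm: t = 0.998 um = 9.9800e-05 cm
Step 2: Rs = rho / t = 0.0675 / 9.9800e-05
Step 3: Rs = 676.4 ohm/sq

676.4


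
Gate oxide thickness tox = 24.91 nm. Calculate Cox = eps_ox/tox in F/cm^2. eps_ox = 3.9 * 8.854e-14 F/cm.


Step 1: eps_ox = 3.9 * 8.854e-14 = 3.45306e-13 F/cm
Step 2: tox in cm = 24.91 nm * 1e-7 = 2.4910e-06 cm
Step 3: Cox = 3.45306e-13 / 2.4910e-06 = 1.39e-07 F/cm^2

1.39e-07


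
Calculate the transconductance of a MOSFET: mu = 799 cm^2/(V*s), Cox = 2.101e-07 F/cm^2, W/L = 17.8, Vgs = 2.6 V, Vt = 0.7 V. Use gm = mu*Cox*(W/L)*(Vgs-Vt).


Step 1: Vov = Vgs - Vt = 2.6 - 0.7 = 1.9 V
Step 2: gm = mu * Cox * (W/L) * Vov
Step 3: gm = 799 * 2.101e-07 * 17.8 * 1.9 = 5.68e-03 S

5.68e-03


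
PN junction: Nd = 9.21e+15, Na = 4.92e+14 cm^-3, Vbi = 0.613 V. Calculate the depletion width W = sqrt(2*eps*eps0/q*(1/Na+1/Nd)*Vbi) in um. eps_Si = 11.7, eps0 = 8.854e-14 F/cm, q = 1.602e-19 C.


Step 1: 1/Na + 1/Nd = 1/4.92e+14 + 1/9.21e+15 = 2.14110e-15
Step 2: 2*eps*eps0/q = 2*11.7*8.854e-14/1.602e-19 = 1.293281e+07
Step 3: W^2 = 1.293281e+07 * 2.14110e-15 * 0.613 = 1.69742e-08
Step 4: W = sqrt(1.69742e-08) = 1.303e-04 cm = 1.303 um

1.303


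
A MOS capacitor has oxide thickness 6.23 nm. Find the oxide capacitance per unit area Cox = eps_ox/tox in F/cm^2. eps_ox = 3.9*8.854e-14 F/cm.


Step 1: eps_ox = 3.9 * 8.854e-14 = 3.45306e-13 F/cm
Step 2: tox in cm = 6.23 nm * 1e-7 = 6.2300e-07 cm
Step 3: Cox = 3.45306e-13 / 6.2300e-07 = 5.54e-07 F/cm^2

5.54e-07


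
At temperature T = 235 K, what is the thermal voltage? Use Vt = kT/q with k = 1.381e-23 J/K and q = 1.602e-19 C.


Step 1: kT = 1.381e-23 * 235 = 3.24535e-21 J
Step 2: Vt = kT/q = 3.24535e-21 / 1.602e-19
Step 3: Vt = 0.02026 V

0.02026


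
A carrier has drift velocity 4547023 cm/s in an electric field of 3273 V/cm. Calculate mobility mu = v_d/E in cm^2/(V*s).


Step 1: mu = v_d / E
Step 2: mu = 4547023 / 3273
Step 3: mu = 1389.25 cm^2/(V*s)

1389.25


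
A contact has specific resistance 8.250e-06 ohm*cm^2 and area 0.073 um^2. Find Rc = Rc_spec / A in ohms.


Step 1: Convert area to cm^2: 0.073 um^2 = 7.3000e-10 cm^2
Step 2: Rc = Rc_spec / A = 8.250e-06 / 7.3000e-10
Step 3: Rc = 1.13e+04 ohms

1.13e+04


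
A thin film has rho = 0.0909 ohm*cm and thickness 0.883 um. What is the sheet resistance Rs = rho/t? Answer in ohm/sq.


Step 1: Convert thickness to cm: t = 0.883 um = 8.8300e-05 cm
Step 2: Rs = rho / t = 0.0909 / 8.8300e-05
Step 3: Rs = 1029.4 ohm/sq

1029.4


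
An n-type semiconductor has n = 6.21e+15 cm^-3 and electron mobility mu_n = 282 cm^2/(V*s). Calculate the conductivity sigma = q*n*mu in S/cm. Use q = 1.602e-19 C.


Step 1: sigma = q * n * mu
Step 2: sigma = 1.602e-19 * 6.21e+15 * 282
Step 3: sigma = 2.805e-01 S/cm

2.805e-01


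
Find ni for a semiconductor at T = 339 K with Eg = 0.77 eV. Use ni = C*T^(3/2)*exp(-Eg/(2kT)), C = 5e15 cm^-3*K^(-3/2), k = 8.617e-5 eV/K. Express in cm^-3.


Step 1: Compute kT = 8.617e-5 * 339 = 0.02921163 eV
Step 2: Exponent = -Eg/(2kT) = -0.77/(2*0.02921163) = -13.17968
Step 3: T^(3/2) = 339^1.5 = 6241.65
Step 4: ni = 5e15 * 6241.65 * exp(-13.17968) = 5.89e+13 cm^-3

5.89e+13


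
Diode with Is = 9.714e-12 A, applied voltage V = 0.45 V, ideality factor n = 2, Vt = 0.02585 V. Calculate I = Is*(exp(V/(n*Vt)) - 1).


Step 1: V/(n*Vt) = 0.45/(2*0.02585) = 8.7041
Step 2: exp(8.7041) = 6.0276e+03
Step 3: I = 9.714e-12 * (6.0276e+03 - 1) = 5.85e-08 A

5.85e-08


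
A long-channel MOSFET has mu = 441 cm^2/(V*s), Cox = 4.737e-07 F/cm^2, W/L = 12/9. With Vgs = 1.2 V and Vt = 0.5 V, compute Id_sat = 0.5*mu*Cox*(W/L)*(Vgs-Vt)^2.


Step 1: Overdrive voltage Vov = Vgs - Vt = 1.2 - 0.5 = 0.7 V
Step 2: W/L = 12/9 = 1.33333
Step 3: Id = 0.5 * 441 * 4.737e-07 * 1.33333 * 0.7^2
Step 4: Id = 6.82e-05 A

6.82e-05


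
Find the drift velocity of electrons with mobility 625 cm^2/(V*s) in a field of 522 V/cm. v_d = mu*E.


Step 1: v_d = mu * E
Step 2: v_d = 625 * 522 = 326250
Step 3: v_d = 3.26e+05 cm/s

3.26e+05


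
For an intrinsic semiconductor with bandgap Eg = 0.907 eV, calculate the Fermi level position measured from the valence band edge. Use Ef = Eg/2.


Step 1: For an intrinsic semiconductor, the Fermi level sits at midgap.
Step 2: Ef = Eg / 2 = 0.907 / 2 = 0.4535 eV

0.4535


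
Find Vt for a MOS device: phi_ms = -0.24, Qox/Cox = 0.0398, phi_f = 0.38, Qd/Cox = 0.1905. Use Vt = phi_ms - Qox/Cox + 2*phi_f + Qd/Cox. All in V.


Step 1: Vt = phi_ms - Qox/Cox + 2*phi_f + Qd/Cox
Step 2: Vt = -0.24 - 0.0398 + 2*0.38 + 0.1905
Step 3: Vt = -0.24 - 0.0398 + 0.76 + 0.1905
Step 4: Vt = 0.6707 V

0.6707


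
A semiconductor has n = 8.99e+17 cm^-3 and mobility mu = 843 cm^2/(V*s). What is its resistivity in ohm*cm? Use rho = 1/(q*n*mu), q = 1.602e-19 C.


Step 1: sigma = q * n * mu = 1.602e-19 * 8.99e+17 * 843 = 1.21409e+02 S/cm
Step 2: rho = 1 / sigma = 1 / 1.21409e+02 = 0.008237 ohm*cm

0.008237


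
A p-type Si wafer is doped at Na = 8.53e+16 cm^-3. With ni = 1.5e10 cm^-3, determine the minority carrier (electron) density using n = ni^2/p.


Step 1: Majority hole concentration p ≈ Na = 8.53e+16 cm^-3
Step 2: n = ni^2 / Na = (1.5e10)^2 / 8.53e+16
Step 3: n = 2.64e+03 cm^-3

2.64e+03


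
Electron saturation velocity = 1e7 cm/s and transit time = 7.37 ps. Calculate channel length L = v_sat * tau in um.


Step 1: tau in seconds = 7.37 ps * 1e-12 = 7.3700e-12 s
Step 2: L = v_sat * tau = 1e7 * 7.3700e-12 = 7.3700e-05 cm
Step 3: L in um = 7.3700e-05 * 1e4 = 0.737 um

0.737


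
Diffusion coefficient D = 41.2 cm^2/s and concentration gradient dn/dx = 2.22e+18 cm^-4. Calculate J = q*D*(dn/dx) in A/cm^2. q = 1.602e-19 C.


Step 1: J = q * D * (dn/dx)
Step 2: J = 1.602e-19 * 41.2 * 2.22e+18
Step 3: J = 1.47e+01 A/cm^2

1.47e+01


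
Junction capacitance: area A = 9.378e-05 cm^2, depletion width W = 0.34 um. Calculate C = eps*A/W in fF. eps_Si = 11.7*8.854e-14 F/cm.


Step 1: eps_Si = 11.7 * 8.854e-14 = 1.035918e-12 F/cm
Step 2: W in cm = 0.34 * 1e-4 = 3.40e-05 cm
Step 3: C = 1.035918e-12 * 9.378e-05 / 3.40e-05 = 2.857306e-12 F
Step 4: C = 2857.31 fF

2857.31


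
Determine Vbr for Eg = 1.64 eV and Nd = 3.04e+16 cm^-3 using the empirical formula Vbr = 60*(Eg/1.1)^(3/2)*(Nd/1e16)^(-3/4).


Step 1: Eg/1.1 = 1.64/1.1 = 1.490909
Step 2: (Eg/1.1)^1.5 = 1.490909^1.5 = 1.820441
Step 3: (Nd/1e16)^(-0.75) = (3.04)^(-0.75) = 0.434355
Step 4: Vbr = 60 * 1.820441 * 0.434355 = 47.4 V

47.4


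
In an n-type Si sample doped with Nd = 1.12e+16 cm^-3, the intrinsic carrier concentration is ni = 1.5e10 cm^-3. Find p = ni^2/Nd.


Step 1: Since Nd >> ni, n ≈ Nd = 1.12e+16 cm^-3
Step 2: p = ni^2 / n = (1.5e10)^2 / 1.12e+16
Step 3: p = 2.25e20 / 1.12e+16 = 2.01e+04 cm^-3

2.01e+04


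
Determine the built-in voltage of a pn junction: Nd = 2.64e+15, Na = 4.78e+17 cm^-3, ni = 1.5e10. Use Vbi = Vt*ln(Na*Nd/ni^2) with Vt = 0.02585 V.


Step 1: Compute Na*Nd/ni^2 = 4.78e+17 * 2.64e+15 / (1.5e10)^2 = 5.6085e+12
Step 2: ln(5.6085e+12) = 29.3553
Step 3: Vbi = 0.02585 * 29.3553 = 0.759 V

0.759


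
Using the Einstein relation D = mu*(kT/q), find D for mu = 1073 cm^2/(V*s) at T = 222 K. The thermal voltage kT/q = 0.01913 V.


Step 1: D = mu * (kT/q)
Step 2: D = 1073 * 0.01913
Step 3: D = 20.53 cm^2/s

20.53


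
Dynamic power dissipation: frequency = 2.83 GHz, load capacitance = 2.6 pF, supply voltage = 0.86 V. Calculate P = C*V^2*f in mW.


Step 1: V^2 = 0.86^2 = 0.7396 V^2
Step 2: P = C*V^2*f = 2.6e-12 F * 0.7396 * 2.83e9 Hz
Step 3: P = 5.4419768e-03 W
Step 4: P = 5.442 mW

5.442


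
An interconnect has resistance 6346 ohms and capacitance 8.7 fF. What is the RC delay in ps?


Step 1: tau = R * C
Step 2: tau = 6346 * 8.7 fF = 6346 * 8.7e-15 F
Step 3: tau = 5.52102e-11 s = 55.2102 ps

55.2102


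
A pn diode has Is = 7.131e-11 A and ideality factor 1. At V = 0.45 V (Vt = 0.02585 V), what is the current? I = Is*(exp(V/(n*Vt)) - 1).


Step 1: V/(n*Vt) = 0.45/(1*0.02585) = 17.4081
Step 2: exp(17.4081) = 3.6328e+07
Step 3: I = 7.131e-11 * (3.6328e+07 - 1) = 2.59e-03 A

2.59e-03


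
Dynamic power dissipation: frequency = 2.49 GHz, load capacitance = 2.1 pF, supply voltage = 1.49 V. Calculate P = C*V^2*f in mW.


Step 1: V^2 = 1.49^2 = 2.2201 V^2
Step 2: P = C*V^2*f = 2.1e-12 F * 2.2201 * 2.49e9 Hz
Step 3: P = 1.16089029e-02 W
Step 4: P = 11.609 mW

11.609


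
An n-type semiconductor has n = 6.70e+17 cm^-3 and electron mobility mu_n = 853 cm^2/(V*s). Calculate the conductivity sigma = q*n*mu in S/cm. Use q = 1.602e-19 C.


Step 1: sigma = q * n * mu
Step 2: sigma = 1.602e-19 * 6.70e+17 * 853
Step 3: sigma = 9.156e+01 S/cm

9.156e+01


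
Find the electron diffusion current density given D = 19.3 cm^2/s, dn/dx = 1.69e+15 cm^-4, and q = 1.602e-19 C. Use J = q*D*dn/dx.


Step 1: J = q * D * (dn/dx)
Step 2: J = 1.602e-19 * 19.3 * 1.69e+15
Step 3: J = 5.23e-03 A/cm^2

5.23e-03


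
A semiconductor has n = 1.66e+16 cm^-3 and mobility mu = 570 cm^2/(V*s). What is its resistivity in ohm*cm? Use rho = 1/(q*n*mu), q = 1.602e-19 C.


Step 1: sigma = q * n * mu = 1.602e-19 * 1.66e+16 * 570 = 1.51581e+00 S/cm
Step 2: rho = 1 / sigma = 1 / 1.51581e+00 = 0.6597 ohm*cm

0.6597


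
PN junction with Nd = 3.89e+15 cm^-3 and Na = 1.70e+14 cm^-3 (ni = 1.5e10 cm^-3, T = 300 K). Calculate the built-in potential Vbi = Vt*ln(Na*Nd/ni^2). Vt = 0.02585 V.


Step 1: Compute Na*Nd/ni^2 = 1.70e+14 * 3.89e+15 / (1.5e10)^2 = 2.9391e+09
Step 2: ln(2.9391e+09) = 21.8014
Step 3: Vbi = 0.02585 * 21.8014 = 0.564 V

0.564


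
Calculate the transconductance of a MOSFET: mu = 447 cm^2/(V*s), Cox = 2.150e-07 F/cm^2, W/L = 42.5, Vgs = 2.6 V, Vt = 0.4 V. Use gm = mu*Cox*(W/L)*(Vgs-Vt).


Step 1: Vov = Vgs - Vt = 2.6 - 0.4 = 2.2 V
Step 2: gm = mu * Cox * (W/L) * Vov
Step 3: gm = 447 * 2.150e-07 * 42.5 * 2.2 = 8.99e-03 S

8.99e-03


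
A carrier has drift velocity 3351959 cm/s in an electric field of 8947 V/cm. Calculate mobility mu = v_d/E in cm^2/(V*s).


Step 1: mu = v_d / E
Step 2: mu = 3351959 / 8947
Step 3: mu = 374.65 cm^2/(V*s)

374.65


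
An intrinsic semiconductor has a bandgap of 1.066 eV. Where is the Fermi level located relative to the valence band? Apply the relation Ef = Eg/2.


Step 1: For an intrinsic semiconductor, the Fermi level sits at midgap.
Step 2: Ef = Eg / 2 = 1.066 / 2 = 0.533 eV

0.533


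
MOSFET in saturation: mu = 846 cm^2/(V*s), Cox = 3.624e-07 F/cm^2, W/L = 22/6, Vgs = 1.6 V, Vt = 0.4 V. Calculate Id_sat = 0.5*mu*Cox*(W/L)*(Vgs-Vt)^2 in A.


Step 1: Overdrive voltage Vov = Vgs - Vt = 1.6 - 0.4 = 1.2 V
Step 2: W/L = 22/6 = 3.66667
Step 3: Id = 0.5 * 846 * 3.624e-07 * 3.66667 * 1.2^2
Step 4: Id = 8.09e-04 A

8.09e-04


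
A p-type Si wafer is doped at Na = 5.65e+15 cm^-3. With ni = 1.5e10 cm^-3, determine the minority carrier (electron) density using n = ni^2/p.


Step 1: Majority hole concentration p ≈ Na = 5.65e+15 cm^-3
Step 2: n = ni^2 / Na = (1.5e10)^2 / 5.65e+15
Step 3: n = 3.98e+04 cm^-3

3.98e+04


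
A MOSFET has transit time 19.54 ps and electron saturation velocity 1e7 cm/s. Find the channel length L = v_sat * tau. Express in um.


Step 1: tau in seconds = 19.54 ps * 1e-12 = 1.9540e-11 s
Step 2: L = v_sat * tau = 1e7 * 1.9540e-11 = 1.9540e-04 cm
Step 3: L in um = 1.9540e-04 * 1e4 = 1.954 um

1.954


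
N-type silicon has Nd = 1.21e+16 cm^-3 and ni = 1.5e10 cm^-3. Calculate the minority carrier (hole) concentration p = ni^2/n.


Step 1: Since Nd >> ni, n ≈ Nd = 1.21e+16 cm^-3
Step 2: p = ni^2 / n = (1.5e10)^2 / 1.21e+16
Step 3: p = 2.25e20 / 1.21e+16 = 1.86e+04 cm^-3

1.86e+04


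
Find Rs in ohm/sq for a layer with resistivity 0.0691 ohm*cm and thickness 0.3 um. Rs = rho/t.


Step 1: Convert thickness to cm: t = 0.3 um = 3.0000e-05 cm
Step 2: Rs = rho / t = 0.0691 / 3.0000e-05
Step 3: Rs = 2303.3 ohm/sq

2303.3


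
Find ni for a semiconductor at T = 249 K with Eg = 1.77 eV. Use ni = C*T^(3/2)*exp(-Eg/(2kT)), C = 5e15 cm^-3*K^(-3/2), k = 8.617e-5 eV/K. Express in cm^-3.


Step 1: Compute kT = 8.617e-5 * 249 = 0.02145633 eV
Step 2: Exponent = -Eg/(2kT) = -1.77/(2*0.02145633) = -41.24657
Step 3: T^(3/2) = 249^1.5 = 3929.15
Step 4: ni = 5e15 * 3929.15 * exp(-41.24657) = 2.40e+01 cm^-3

2.40e+01


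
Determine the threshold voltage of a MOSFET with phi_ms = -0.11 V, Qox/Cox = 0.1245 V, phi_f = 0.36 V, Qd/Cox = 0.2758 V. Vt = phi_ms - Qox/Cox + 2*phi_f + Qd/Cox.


Step 1: Vt = phi_ms - Qox/Cox + 2*phi_f + Qd/Cox
Step 2: Vt = -0.11 - 0.1245 + 2*0.36 + 0.2758
Step 3: Vt = -0.11 - 0.1245 + 0.72 + 0.2758
Step 4: Vt = 0.7613 V

0.7613


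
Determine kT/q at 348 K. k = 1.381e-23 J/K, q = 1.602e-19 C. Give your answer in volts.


Step 1: kT = 1.381e-23 * 348 = 4.80588e-21 J
Step 2: Vt = kT/q = 4.80588e-21 / 1.602e-19
Step 3: Vt = 0.03 V

0.03


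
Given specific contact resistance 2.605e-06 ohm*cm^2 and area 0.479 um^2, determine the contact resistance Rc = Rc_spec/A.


Step 1: Convert area to cm^2: 0.479 um^2 = 4.7900e-09 cm^2
Step 2: Rc = Rc_spec / A = 2.605e-06 / 4.7900e-09
Step 3: Rc = 5.44e+02 ohms

5.44e+02


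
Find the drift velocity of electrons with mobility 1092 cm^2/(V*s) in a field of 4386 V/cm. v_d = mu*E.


Step 1: v_d = mu * E
Step 2: v_d = 1092 * 4386 = 4789512
Step 3: v_d = 4.79e+06 cm/s

4.79e+06


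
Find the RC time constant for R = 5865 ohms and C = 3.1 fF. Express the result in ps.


Step 1: tau = R * C
Step 2: tau = 5865 * 3.1 fF = 5865 * 3.1e-15 F
Step 3: tau = 1.81815e-11 s = 18.1815 ps

18.1815


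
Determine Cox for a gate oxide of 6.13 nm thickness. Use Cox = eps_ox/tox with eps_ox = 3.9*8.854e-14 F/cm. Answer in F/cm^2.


Step 1: eps_ox = 3.9 * 8.854e-14 = 3.45306e-13 F/cm
Step 2: tox in cm = 6.13 nm * 1e-7 = 6.1300e-07 cm
Step 3: Cox = 3.45306e-13 / 6.1300e-07 = 5.63e-07 F/cm^2

5.63e-07


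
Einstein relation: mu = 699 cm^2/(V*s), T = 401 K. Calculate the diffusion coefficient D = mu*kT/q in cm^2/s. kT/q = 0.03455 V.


Step 1: D = mu * (kT/q)
Step 2: D = 699 * 0.03455
Step 3: D = 24.15 cm^2/s

24.15


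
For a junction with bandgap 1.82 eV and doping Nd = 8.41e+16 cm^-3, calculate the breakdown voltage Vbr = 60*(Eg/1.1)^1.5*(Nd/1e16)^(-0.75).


Step 1: Eg/1.1 = 1.82/1.1 = 1.654545
Step 2: (Eg/1.1)^1.5 = 1.654545^1.5 = 2.128227
Step 3: (Nd/1e16)^(-0.75) = (8.41)^(-0.75) = 0.202490
Step 4: Vbr = 60 * 2.128227 * 0.202490 = 25.9 V

25.9


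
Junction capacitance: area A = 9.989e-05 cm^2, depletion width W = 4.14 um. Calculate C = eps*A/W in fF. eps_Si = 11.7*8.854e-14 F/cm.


Step 1: eps_Si = 11.7 * 8.854e-14 = 1.035918e-12 F/cm
Step 2: W in cm = 4.14 * 1e-4 = 4.14e-04 cm
Step 3: C = 1.035918e-12 * 9.989e-05 / 4.14e-04 = 2.499465e-13 F
Step 4: C = 249.95 fF

249.95


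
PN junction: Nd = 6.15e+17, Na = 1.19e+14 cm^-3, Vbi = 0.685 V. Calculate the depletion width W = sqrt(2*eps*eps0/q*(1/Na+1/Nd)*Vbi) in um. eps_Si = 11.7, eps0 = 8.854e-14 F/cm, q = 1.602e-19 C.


Step 1: 1/Na + 1/Nd = 1/1.19e+14 + 1/6.15e+17 = 8.40499e-15
Step 2: 2*eps*eps0/q = 2*11.7*8.854e-14/1.602e-19 = 1.293281e+07
Step 3: W^2 = 1.293281e+07 * 8.40499e-15 * 0.685 = 7.44596e-08
Step 4: W = sqrt(7.44596e-08) = 2.729e-04 cm = 2.729 um

2.729


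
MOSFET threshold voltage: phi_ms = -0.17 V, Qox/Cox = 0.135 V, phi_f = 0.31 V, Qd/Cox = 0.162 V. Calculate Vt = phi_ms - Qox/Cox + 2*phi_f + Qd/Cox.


Step 1: Vt = phi_ms - Qox/Cox + 2*phi_f + Qd/Cox
Step 2: Vt = -0.17 - 0.135 + 2*0.31 + 0.162
Step 3: Vt = -0.17 - 0.135 + 0.62 + 0.162
Step 4: Vt = 0.477 V

0.477


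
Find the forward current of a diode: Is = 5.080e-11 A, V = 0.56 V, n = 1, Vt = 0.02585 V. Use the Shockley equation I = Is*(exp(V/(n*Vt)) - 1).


Step 1: V/(n*Vt) = 0.56/(1*0.02585) = 21.6634
Step 2: exp(21.6634) = 2.5603e+09
Step 3: I = 5.080e-11 * (2.5603e+09 - 1) = 1.30e-01 A

1.30e-01


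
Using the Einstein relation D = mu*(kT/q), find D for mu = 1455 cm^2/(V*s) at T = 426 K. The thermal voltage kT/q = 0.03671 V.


Step 1: D = mu * (kT/q)
Step 2: D = 1455 * 0.03671
Step 3: D = 53.41 cm^2/s

53.41


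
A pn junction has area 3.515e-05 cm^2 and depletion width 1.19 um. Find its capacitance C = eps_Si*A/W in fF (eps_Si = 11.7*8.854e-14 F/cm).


Step 1: eps_Si = 11.7 * 8.854e-14 = 1.035918e-12 F/cm
Step 2: W in cm = 1.19 * 1e-4 = 1.19e-04 cm
Step 3: C = 1.035918e-12 * 3.515e-05 / 1.19e-04 = 3.059875e-13 F
Step 4: C = 305.99 fF

305.99


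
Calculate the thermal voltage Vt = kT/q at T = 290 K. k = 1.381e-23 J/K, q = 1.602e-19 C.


Step 1: kT = 1.381e-23 * 290 = 4.0049e-21 J
Step 2: Vt = kT/q = 4.0049e-21 / 1.602e-19
Step 3: Vt = 0.025 V

0.025


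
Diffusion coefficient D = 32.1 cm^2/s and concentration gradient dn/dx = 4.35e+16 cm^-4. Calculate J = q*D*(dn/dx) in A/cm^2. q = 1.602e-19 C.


Step 1: J = q * D * (dn/dx)
Step 2: J = 1.602e-19 * 32.1 * 4.35e+16
Step 3: J = 2.24e-01 A/cm^2

2.24e-01


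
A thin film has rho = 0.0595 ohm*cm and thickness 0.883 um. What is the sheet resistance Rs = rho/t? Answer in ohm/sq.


Step 1: Convert thickness to cm: t = 0.883 um = 8.8300e-05 cm
Step 2: Rs = rho / t = 0.0595 / 8.8300e-05
Step 3: Rs = 673.8 ohm/sq

673.8


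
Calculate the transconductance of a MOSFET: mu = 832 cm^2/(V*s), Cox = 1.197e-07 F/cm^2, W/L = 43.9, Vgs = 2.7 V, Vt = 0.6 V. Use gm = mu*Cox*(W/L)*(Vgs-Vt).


Step 1: Vov = Vgs - Vt = 2.7 - 0.6 = 2.1 V
Step 2: gm = mu * Cox * (W/L) * Vov
Step 3: gm = 832 * 1.197e-07 * 43.9 * 2.1 = 9.18e-03 S

9.18e-03


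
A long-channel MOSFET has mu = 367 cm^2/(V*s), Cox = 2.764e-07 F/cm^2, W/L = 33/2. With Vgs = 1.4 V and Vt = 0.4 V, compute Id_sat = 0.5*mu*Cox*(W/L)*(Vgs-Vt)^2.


Step 1: Overdrive voltage Vov = Vgs - Vt = 1.4 - 0.4 = 1.0 V
Step 2: W/L = 33/2 = 16.5
Step 3: Id = 0.5 * 367 * 2.764e-07 * 16.5 * 1.0^2
Step 4: Id = 8.37e-04 A

8.37e-04


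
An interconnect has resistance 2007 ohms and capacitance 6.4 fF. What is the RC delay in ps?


Step 1: tau = R * C
Step 2: tau = 2007 * 6.4 fF = 2007 * 6.4e-15 F
Step 3: tau = 1.28448e-11 s = 12.8448 ps

12.8448


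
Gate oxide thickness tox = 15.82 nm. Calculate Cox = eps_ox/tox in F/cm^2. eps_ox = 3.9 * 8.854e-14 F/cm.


Step 1: eps_ox = 3.9 * 8.854e-14 = 3.45306e-13 F/cm
Step 2: tox in cm = 15.82 nm * 1e-7 = 1.5820e-06 cm
Step 3: Cox = 3.45306e-13 / 1.5820e-06 = 2.18e-07 F/cm^2

2.18e-07


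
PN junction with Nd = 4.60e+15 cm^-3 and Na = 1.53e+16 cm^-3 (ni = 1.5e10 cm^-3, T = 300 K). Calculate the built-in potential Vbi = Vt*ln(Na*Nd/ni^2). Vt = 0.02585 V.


Step 1: Compute Na*Nd/ni^2 = 1.53e+16 * 4.60e+15 / (1.5e10)^2 = 3.1280e+11
Step 2: ln(3.1280e+11) = 26.4688
Step 3: Vbi = 0.02585 * 26.4688 = 0.684 V

0.684


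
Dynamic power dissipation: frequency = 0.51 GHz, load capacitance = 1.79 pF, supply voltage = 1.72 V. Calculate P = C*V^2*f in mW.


Step 1: V^2 = 1.72^2 = 2.9584 V^2
Step 2: P = C*V^2*f = 1.79e-12 F * 2.9584 * 0.51e9 Hz
Step 3: P = 2.70072336e-03 W
Step 4: P = 2.701 mW

2.701


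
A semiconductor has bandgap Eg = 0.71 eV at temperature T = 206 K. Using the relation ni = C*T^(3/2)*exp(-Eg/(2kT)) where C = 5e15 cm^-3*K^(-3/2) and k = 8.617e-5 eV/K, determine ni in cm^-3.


Step 1: Compute kT = 8.617e-5 * 206 = 0.01775102 eV
Step 2: Exponent = -Eg/(2kT) = -0.71/(2*0.01775102) = -19.99885
Step 3: T^(3/2) = 206^1.5 = 2956.66
Step 4: ni = 5e15 * 2956.66 * exp(-19.99885) = 3.05e+10 cm^-3

3.05e+10


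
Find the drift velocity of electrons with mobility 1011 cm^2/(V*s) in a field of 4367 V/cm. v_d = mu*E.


Step 1: v_d = mu * E
Step 2: v_d = 1011 * 4367 = 4415037
Step 3: v_d = 4.42e+06 cm/s

4.42e+06


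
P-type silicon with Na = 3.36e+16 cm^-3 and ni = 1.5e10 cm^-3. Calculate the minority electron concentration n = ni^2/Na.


Step 1: Majority hole concentration p ≈ Na = 3.36e+16 cm^-3
Step 2: n = ni^2 / Na = (1.5e10)^2 / 3.36e+16
Step 3: n = 6.70e+03 cm^-3

6.70e+03


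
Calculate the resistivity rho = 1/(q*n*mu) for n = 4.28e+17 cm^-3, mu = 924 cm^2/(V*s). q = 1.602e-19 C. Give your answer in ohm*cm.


Step 1: sigma = q * n * mu = 1.602e-19 * 4.28e+17 * 924 = 6.33546e+01 S/cm
Step 2: rho = 1 / sigma = 1 / 6.33546e+01 = 0.01578 ohm*cm

0.01578


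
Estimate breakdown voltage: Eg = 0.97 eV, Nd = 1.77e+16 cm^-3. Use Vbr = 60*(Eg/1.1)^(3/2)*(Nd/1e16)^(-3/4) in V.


Step 1: Eg/1.1 = 0.97/1.1 = 0.881818
Step 2: (Eg/1.1)^1.5 = 0.881818^1.5 = 0.828073
Step 3: (Nd/1e16)^(-0.75) = (1.77)^(-0.75) = 0.651658
Step 4: Vbr = 60 * 0.828073 * 0.651658 = 32.4 V

32.4


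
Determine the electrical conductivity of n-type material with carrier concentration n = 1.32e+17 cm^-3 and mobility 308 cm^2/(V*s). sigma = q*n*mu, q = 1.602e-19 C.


Step 1: sigma = q * n * mu
Step 2: sigma = 1.602e-19 * 1.32e+17 * 308
Step 3: sigma = 6.513e+00 S/cm

6.513e+00


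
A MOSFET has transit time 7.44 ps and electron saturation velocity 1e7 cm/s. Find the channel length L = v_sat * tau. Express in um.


Step 1: tau in seconds = 7.44 ps * 1e-12 = 7.4400e-12 s
Step 2: L = v_sat * tau = 1e7 * 7.4400e-12 = 7.4400e-05 cm
Step 3: L in um = 7.4400e-05 * 1e4 = 0.744 um

0.744


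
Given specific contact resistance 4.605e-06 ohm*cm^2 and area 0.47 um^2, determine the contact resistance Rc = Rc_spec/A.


Step 1: Convert area to cm^2: 0.47 um^2 = 4.7000e-09 cm^2
Step 2: Rc = Rc_spec / A = 4.605e-06 / 4.7000e-09
Step 3: Rc = 9.80e+02 ohms

9.80e+02


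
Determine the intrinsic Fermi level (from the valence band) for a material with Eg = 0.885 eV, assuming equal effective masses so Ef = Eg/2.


Step 1: For an intrinsic semiconductor, the Fermi level sits at midgap.
Step 2: Ef = Eg / 2 = 0.885 / 2 = 0.4425 eV

0.4425


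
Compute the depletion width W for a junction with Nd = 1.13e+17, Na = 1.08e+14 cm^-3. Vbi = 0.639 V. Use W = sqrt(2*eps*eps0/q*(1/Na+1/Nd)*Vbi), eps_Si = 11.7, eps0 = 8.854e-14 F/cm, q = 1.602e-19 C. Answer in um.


Step 1: 1/Na + 1/Nd = 1/1.08e+14 + 1/1.13e+17 = 9.26811e-15
Step 2: 2*eps*eps0/q = 2*11.7*8.854e-14/1.602e-19 = 1.293281e+07
Step 3: W^2 = 1.293281e+07 * 9.26811e-15 * 0.639 = 7.65923e-08
Step 4: W = sqrt(7.65923e-08) = 2.768e-04 cm = 2.768 um

2.768


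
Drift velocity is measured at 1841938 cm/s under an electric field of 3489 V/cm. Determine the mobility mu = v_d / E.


Step 1: mu = v_d / E
Step 2: mu = 1841938 / 3489
Step 3: mu = 527.93 cm^2/(V*s)

527.93


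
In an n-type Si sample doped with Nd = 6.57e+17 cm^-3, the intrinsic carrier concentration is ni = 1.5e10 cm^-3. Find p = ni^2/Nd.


Step 1: Since Nd >> ni, n ≈ Nd = 6.57e+17 cm^-3
Step 2: p = ni^2 / n = (1.5e10)^2 / 6.57e+17
Step 3: p = 2.25e20 / 6.57e+17 = 3.42e+02 cm^-3

3.42e+02


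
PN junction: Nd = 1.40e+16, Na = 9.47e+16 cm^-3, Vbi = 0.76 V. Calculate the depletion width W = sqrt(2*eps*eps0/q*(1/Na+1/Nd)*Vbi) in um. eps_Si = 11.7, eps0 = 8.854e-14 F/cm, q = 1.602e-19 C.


Step 1: 1/Na + 1/Nd = 1/9.47e+16 + 1/1.40e+16 = 8.19882e-17
Step 2: 2*eps*eps0/q = 2*11.7*8.854e-14/1.602e-19 = 1.293281e+07
Step 3: W^2 = 1.293281e+07 * 8.19882e-17 * 0.76 = 8.05857e-10
Step 4: W = sqrt(8.05857e-10) = 2.839e-05 cm = 0.2839 um

0.2839


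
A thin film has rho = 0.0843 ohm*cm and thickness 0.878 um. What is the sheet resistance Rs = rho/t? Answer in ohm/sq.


Step 1: Convert thickness to cm: t = 0.878 um = 8.7800e-05 cm
Step 2: Rs = rho / t = 0.0843 / 8.7800e-05
Step 3: Rs = 960.1 ohm/sq

960.1


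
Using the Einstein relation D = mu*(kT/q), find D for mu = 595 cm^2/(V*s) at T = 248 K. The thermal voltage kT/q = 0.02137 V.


Step 1: D = mu * (kT/q)
Step 2: D = 595 * 0.02137
Step 3: D = 12.72 cm^2/s

12.72


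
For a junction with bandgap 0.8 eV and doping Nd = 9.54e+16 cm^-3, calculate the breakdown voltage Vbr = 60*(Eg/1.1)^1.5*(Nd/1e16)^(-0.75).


Step 1: Eg/1.1 = 0.8/1.1 = 0.727273
Step 2: (Eg/1.1)^1.5 = 0.727273^1.5 = 0.620221
Step 3: (Nd/1e16)^(-0.75) = (9.54)^(-0.75) = 0.184221
Step 4: Vbr = 60 * 0.620221 * 0.184221 = 6.9 V

6.9


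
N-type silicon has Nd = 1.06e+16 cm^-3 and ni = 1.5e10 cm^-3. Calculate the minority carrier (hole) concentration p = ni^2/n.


Step 1: Since Nd >> ni, n ≈ Nd = 1.06e+16 cm^-3
Step 2: p = ni^2 / n = (1.5e10)^2 / 1.06e+16
Step 3: p = 2.25e20 / 1.06e+16 = 2.12e+04 cm^-3

2.12e+04
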